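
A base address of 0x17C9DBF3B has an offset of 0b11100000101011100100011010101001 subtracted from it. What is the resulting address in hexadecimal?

0x9BEF7892

0b11100000101011100100011010101001 = 0xE0AE46A9 in hexadecimal.
Subtract column by column in base 16:
  B-9 → 2
  3-A → 9 (borrow)
  F-6-1 → 8
  B-4 → 7
  D-E → F (borrow)
  9-A-1 → E (borrow)
  C-0-1 → B
  7-E → 9 (borrow)
  1-0-1 → 0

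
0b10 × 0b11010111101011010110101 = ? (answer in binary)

Multiply each base-2 digit by 2, carrying:
  1×2 = 2 → write 0 carry 1
  0×2+1 = 1 → write 1
  1×2 = 2 → write 0 carry 1
  0×2+1 = 1 → write 1
  1×2 = 2 → write 0 carry 1
  1×2+1 = 3 → write 1 carry 1
  0×2+1 = 1 → write 1
  1×2 = 2 → write 0 carry 1
  0×2+1 = 1 → write 1
  1×2 = 2 → write 0 carry 1
  1×2+1 = 3 → write 1 carry 1
  0×2+1 = 1 → write 1
  1×2 = 2 → write 0 carry 1
  0×2+1 = 1 → write 1
  1×2 = 2 → write 0 carry 1
  1×2+1 = 3 → write 1 carry 1
  1×2+1 = 3 → write 1 carry 1
  1×2+1 = 3 → write 1 carry 1
  0×2+1 = 1 → write 1
  1×2 = 2 → write 0 carry 1
  0×2+1 = 1 → write 1
  1×2 = 2 → write 0 carry 1
  1×2+1 = 3 → write 1 carry 1
  remaining carry: 1

0b110101111010110101101010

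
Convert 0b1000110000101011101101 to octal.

Group the bits in threes: 001 000 110 000 101 011 101 101 → 10605355.

0o10605355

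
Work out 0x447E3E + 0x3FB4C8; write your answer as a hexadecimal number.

0x843306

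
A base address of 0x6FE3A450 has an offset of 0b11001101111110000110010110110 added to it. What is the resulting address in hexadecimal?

0x89A2B106

0b11001101111110000110010110110 = 0x19BF0CB6 in hexadecimal.
Add column by column in base 16, right to left:
  0+6 = 6
  5+B = 0 carry 1
  4+C+1 = 1 carry 1
  A+0+1 = B
  3+F = 2 carry 1
  E+B+1 = A carry 1
  F+9+1 = 9 carry 1
  6+1+1 = 8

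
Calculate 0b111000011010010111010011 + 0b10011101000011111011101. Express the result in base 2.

Add column by column in base 2, right to left:
  1+1 = 0 carry 1
  1+0+1 = 0 carry 1
  0+1+1 = 0 carry 1
  0+1+1 = 0 carry 1
  1+1+1 = 1 carry 1
  0+0+1 = 1
  1+1 = 0 carry 1
  1+1+1 = 1 carry 1
  1+1+1 = 1 carry 1
  0+1+1 = 0 carry 1
  1+1+1 = 1 carry 1
  0+0+1 = 1
  0+0 = 0
  1+0 = 1
  0+0 = 0
  1+1 = 0 carry 1
  1+0+1 = 0 carry 1
  0+1+1 = 0 carry 1
  0+1+1 = 0 carry 1
  0+1+1 = 0 carry 1
  0+0+1 = 1
  1+0 = 1
  1+1 = 0 carry 1
  1+0+1 = 0 carry 1
  final carry 1

0b1001100000010110110110000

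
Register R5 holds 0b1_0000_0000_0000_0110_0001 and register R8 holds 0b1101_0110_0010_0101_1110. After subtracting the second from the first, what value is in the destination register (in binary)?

Subtract column by column in base 2:
  1-0 → 1
  0-1 → 1 (borrow)
  0-1-1 → 0 (borrow)
  0-1-1 → 0 (borrow)
  0-1-1 → 0 (borrow)
  1-0-1 → 0
  1-1 → 0
  0-0 → 0
  0-0 → 0
  0-1 → 1 (borrow)
  0-0-1 → 1 (borrow)
  0-0-1 → 1 (borrow)
  0-0-1 → 1 (borrow)
  0-1-1 → 0 (borrow)
  0-1-1 → 0 (borrow)
  0-0-1 → 1 (borrow)
  0-1-1 → 0 (borrow)
  0-0-1 → 1 (borrow)
  0-1-1 → 0 (borrow)
  0-1-1 → 0 (borrow)
  1-0-1 → 0

0b101001111000000011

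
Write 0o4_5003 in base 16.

0x4A03

Each octal digit is 3 bits: 4=100 5=101 0=000 0=000 3=011.
Group the bits into nibbles: 0100 1010 0000 0011 → 4A03.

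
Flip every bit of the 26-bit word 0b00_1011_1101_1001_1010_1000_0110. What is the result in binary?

0b11010000100110010101111001

Invert each bit: 00101111011001101010000110 → 11010000100110010101111001.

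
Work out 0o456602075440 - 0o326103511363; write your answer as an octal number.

0o130476364055

Subtract column by column in base 8:
  0-3 → 5 (borrow)
  4-6-1 → 5 (borrow)
  4-3-1 → 0
  5-1 → 4
  7-1 → 6
  0-5 → 3 (borrow)
  2-3-1 → 6 (borrow)
  0-0-1 → 7 (borrow)
  6-1-1 → 4
  6-6 → 0
  5-2 → 3
  4-3 → 1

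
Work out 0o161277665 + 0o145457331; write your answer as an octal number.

Add column by column in base 8, right to left:
  5+1 = 6
  6+3 = 1 carry 1
  6+3+1 = 2 carry 1
  7+7+1 = 7 carry 1
  7+5+1 = 5 carry 1
  2+4+1 = 7
  1+5 = 6
  6+4 = 2 carry 1
  1+1+1 = 3

0o326757216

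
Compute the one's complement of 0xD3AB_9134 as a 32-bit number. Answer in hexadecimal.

0x2C546ECB

Each hex digit d becomes F−d:
  D→2, 3→C, A→5, B→4, 9→6, 1→E, 3→C, 4→B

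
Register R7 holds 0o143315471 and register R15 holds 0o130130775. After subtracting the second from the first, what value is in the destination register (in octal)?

0o13164474

Subtract column by column in base 8:
  1-5 → 4 (borrow)
  7-7-1 → 7 (borrow)
  4-7-1 → 4 (borrow)
  5-0-1 → 4
  1-3 → 6 (borrow)
  3-1-1 → 1
  3-0 → 3
  4-3 → 1
  1-1 → 0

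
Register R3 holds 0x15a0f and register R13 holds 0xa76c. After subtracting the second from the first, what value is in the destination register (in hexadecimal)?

0xb2a3

Subtract column by column in base 16:
  f-c → 3
  0-6 → a (borrow)
  a-7-1 → 2
  5-a → b (borrow)
  1-0-1 → 0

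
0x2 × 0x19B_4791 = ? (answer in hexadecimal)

0x3368F22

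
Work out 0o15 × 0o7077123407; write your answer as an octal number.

0o134465075533

Multiply each base-8 digit by 13, carrying:
  7×13 = 91 → write 3 carry 11
  0×13+11 = 11 → write 3 carry 1
  4×13+1 = 53 → write 5 carry 6
  3×13+6 = 45 → write 5 carry 5
  2×13+5 = 31 → write 7 carry 3
  1×13+3 = 16 → write 0 carry 2
  7×13+2 = 93 → write 5 carry 11
  7×13+11 = 102 → write 6 carry 12
  0×13+12 = 12 → write 4 carry 1
  7×13+1 = 92 → write 4 carry 11
  remaining carry: 13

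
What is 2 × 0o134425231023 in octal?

0o271052462046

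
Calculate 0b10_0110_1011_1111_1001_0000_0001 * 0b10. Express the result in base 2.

0b100110101111111001000000010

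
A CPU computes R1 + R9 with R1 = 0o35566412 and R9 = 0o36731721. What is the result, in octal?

0o74520333

Add column by column in base 8, right to left:
  2+1 = 3
  1+2 = 3
  4+7 = 3 carry 1
  6+1+1 = 0 carry 1
  6+3+1 = 2 carry 1
  5+7+1 = 5 carry 1
  5+6+1 = 4 carry 1
  3+3+1 = 7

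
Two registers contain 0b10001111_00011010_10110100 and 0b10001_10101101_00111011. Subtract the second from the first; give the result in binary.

0b11111010110110101111001

Subtract column by column in base 2:
  0-1 → 1 (borrow)
  0-1-1 → 0 (borrow)
  1-0-1 → 0
  0-1 → 1 (borrow)
  1-1-1 → 1 (borrow)
  1-1-1 → 1 (borrow)
  0-0-1 → 1 (borrow)
  1-0-1 → 0
  0-1 → 1 (borrow)
  1-0-1 → 0
  0-1 → 1 (borrow)
  1-1-1 → 1 (borrow)
  1-0-1 → 0
  0-1 → 1 (borrow)
  0-0-1 → 1 (borrow)
  0-1-1 → 0 (borrow)
  1-1-1 → 1 (borrow)
  1-0-1 → 0
  1-0 → 1
  1-0 → 1
  0-1 → 1 (borrow)
  0-0-1 → 1 (borrow)
  0-0-1 → 1 (borrow)
  1-0-1 → 0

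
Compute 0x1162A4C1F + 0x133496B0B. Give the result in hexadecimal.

Add column by column in base 16, right to left:
  F+B = A carry 1
  1+0+1 = 2
  C+B = 7 carry 1
  4+6+1 = B
  A+9 = 3 carry 1
  2+4+1 = 7
  6+3 = 9
  1+3 = 4
  1+1 = 2

0x24973B72A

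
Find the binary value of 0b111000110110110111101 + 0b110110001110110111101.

Add column by column in base 2, right to left:
  1+1 = 0 carry 1
  0+0+1 = 1
  1+1 = 0 carry 1
  1+1+1 = 1 carry 1
  1+1+1 = 1 carry 1
  1+1+1 = 1 carry 1
  0+0+1 = 1
  1+1 = 0 carry 1
  1+1+1 = 1 carry 1
  0+0+1 = 1
  1+1 = 0 carry 1
  1+1+1 = 1 carry 1
  0+1+1 = 0 carry 1
  1+0+1 = 0 carry 1
  1+0+1 = 0 carry 1
  0+0+1 = 1
  0+1 = 1
  0+1 = 1
  1+0 = 1
  1+1 = 0 carry 1
  1+1+1 = 1 carry 1
  final carry 1

0b1101111000101101111010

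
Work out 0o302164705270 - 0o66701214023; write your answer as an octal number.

Subtract column by column in base 8:
  0-3 → 5 (borrow)
  7-2-1 → 4
  2-0 → 2
  5-4 → 1
  0-1 → 7 (borrow)
  7-2-1 → 4
  4-1 → 3
  6-0 → 6
  1-7 → 2 (borrow)
  2-6-1 → 3 (borrow)
  0-6-1 → 1 (borrow)
  3-0-1 → 2

0o213263471245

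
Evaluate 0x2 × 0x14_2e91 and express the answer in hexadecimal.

Multiply each base-16 digit by 2, carrying:
  1×2 = 2 → write 2
  9×2 = 18 → write 2 carry 1
  e×2+1 = 29 → write d carry 1
  2×2+1 = 5 → write 5
  4×2 = 8 → write 8
  1×2 = 2 → write 2

0x285d22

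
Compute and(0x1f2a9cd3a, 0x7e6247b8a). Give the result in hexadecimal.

0x1e220490a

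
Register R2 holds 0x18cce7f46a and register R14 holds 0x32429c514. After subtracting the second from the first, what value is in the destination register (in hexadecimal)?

0x15a8be2f56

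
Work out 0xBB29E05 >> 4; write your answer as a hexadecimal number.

0xBB29E0

Shifting right by 4 bits = 1 hex digit: drop the last 1.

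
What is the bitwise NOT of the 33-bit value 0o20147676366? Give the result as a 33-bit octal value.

0o57630101411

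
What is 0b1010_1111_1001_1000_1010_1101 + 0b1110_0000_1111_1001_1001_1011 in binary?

0b1100100001001001001001000

Add column by column in base 2, right to left:
  1+1 = 0 carry 1
  0+1+1 = 0 carry 1
  1+0+1 = 0 carry 1
  1+1+1 = 1 carry 1
  0+1+1 = 0 carry 1
  1+0+1 = 0 carry 1
  0+0+1 = 1
  1+1 = 0 carry 1
  0+1+1 = 0 carry 1
  0+0+1 = 1
  0+0 = 0
  1+1 = 0 carry 1
  1+1+1 = 1 carry 1
  0+1+1 = 0 carry 1
  0+1+1 = 0 carry 1
  1+1+1 = 1 carry 1
  1+0+1 = 0 carry 1
  1+0+1 = 0 carry 1
  1+0+1 = 0 carry 1
  1+0+1 = 0 carry 1
  0+0+1 = 1
  1+1 = 0 carry 1
  0+1+1 = 0 carry 1
  1+1+1 = 1 carry 1
  final carry 1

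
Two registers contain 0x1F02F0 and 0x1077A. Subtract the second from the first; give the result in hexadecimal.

0x1DFB76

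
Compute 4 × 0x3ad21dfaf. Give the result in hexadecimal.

Multiply each base-16 digit by 4, carrying:
  f×4 = 60 → write c carry 3
  a×4+3 = 43 → write b carry 2
  f×4+2 = 62 → write e carry 3
  d×4+3 = 55 → write 7 carry 3
  1×4+3 = 7 → write 7
  2×4 = 8 → write 8
  d×4 = 52 → write 4 carry 3
  a×4+3 = 43 → write b carry 2
  3×4+2 = 14 → write e

0xeb4877ebc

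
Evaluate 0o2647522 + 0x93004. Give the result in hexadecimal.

0x147F56

0o2647522 = 0xB4F52 in hexadecimal.
Add column by column in base 16, right to left:
  2+4 = 6
  5+0 = 5
  F+0 = F
  4+3 = 7
  B+9 = 4 carry 1
  final carry 1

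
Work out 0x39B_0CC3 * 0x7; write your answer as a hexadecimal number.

Multiply each base-16 digit by 7, carrying:
  3×7 = 21 → write 5 carry 1
  C×7+1 = 85 → write 5 carry 5
  C×7+5 = 89 → write 9 carry 5
  0×7+5 = 5 → write 5
  B×7 = 77 → write D carry 4
  9×7+4 = 67 → write 3 carry 4
  3×7+4 = 25 → write 9 carry 1
  remaining carry: 1

0x193D5955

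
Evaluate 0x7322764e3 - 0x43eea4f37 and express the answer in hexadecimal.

0x2f33d15ac

Subtract column by column in base 16:
  3-7 → c (borrow)
  e-3-1 → a
  4-f → 5 (borrow)
  6-4-1 → 1
  7-a → d (borrow)
  2-e-1 → 3 (borrow)
  2-e-1 → 3 (borrow)
  3-3-1 → f (borrow)
  7-4-1 → 2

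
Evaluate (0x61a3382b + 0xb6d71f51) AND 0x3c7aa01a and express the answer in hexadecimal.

Add column by column in base 16, right to left:
  b+1 = c
  2+5 = 7
  8+f = 7 carry 1
  3+1+1 = 5
  3+7 = a
  a+d = 7 carry 1
  1+6+1 = 8
  6+b = 1 carry 1
  final carry 1
Sum = 0x1187a577c; now AND with 0x3c7aa01a:
  1&0=0, 1&3=1, 8&c=8, 7&7=7, a&a=a, 5&a=0, 7&0=0, 7&1=1, c&a=8

0x187a0018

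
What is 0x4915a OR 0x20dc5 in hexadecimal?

0x69ddf

OR each hex digit independently (no carries):
  4|2=6, 9|0=9, 1|d=d, 5|c=d, a|5=f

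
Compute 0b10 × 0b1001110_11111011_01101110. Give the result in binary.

Multiply each base-2 digit by 2, carrying:
  0×2 = 0 → write 0
  1×2 = 2 → write 0 carry 1
  1×2+1 = 3 → write 1 carry 1
  1×2+1 = 3 → write 1 carry 1
  0×2+1 = 1 → write 1
  1×2 = 2 → write 0 carry 1
  1×2+1 = 3 → write 1 carry 1
  0×2+1 = 1 → write 1
  1×2 = 2 → write 0 carry 1
  1×2+1 = 3 → write 1 carry 1
  0×2+1 = 1 → write 1
  1×2 = 2 → write 0 carry 1
  1×2+1 = 3 → write 1 carry 1
  1×2+1 = 3 → write 1 carry 1
  1×2+1 = 3 → write 1 carry 1
  1×2+1 = 3 → write 1 carry 1
  0×2+1 = 1 → write 1
  1×2 = 2 → write 0 carry 1
  1×2+1 = 3 → write 1 carry 1
  1×2+1 = 3 → write 1 carry 1
  0×2+1 = 1 → write 1
  0×2 = 0 → write 0
  1×2 = 2 → write 0 carry 1
  remaining carry: 1

0b100111011111011011011100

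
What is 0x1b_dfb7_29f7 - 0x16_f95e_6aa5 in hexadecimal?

0x4e658bf52

Subtract column by column in base 16:
  7-5 → 2
  f-a → 5
  9-a → f (borrow)
  2-6-1 → b (borrow)
  7-e-1 → 8 (borrow)
  b-5-1 → 5
  f-9 → 6
  d-f → e (borrow)
  b-6-1 → 4
  1-1 → 0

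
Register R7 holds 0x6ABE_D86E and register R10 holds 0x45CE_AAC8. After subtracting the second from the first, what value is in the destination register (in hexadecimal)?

0x24F02DA6

Subtract column by column in base 16:
  E-8 → 6
  6-C → A (borrow)
  8-A-1 → D (borrow)
  D-A-1 → 2
  E-E → 0
  B-C → F (borrow)
  A-5-1 → 4
  6-4 → 2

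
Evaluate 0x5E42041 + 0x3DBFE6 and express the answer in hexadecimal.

0x621E027

Add column by column in base 16, right to left:
  1+6 = 7
  4+E = 2 carry 1
  0+F+1 = 0 carry 1
  2+B+1 = E
  4+D = 1 carry 1
  E+3+1 = 2 carry 1
  5+0+1 = 6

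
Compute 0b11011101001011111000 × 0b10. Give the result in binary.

0b110111010010111110000

Multiply each base-2 digit by 2, carrying:
  0×2 = 0 → write 0
  0×2 = 0 → write 0
  0×2 = 0 → write 0
  1×2 = 2 → write 0 carry 1
  1×2+1 = 3 → write 1 carry 1
  1×2+1 = 3 → write 1 carry 1
  1×2+1 = 3 → write 1 carry 1
  1×2+1 = 3 → write 1 carry 1
  0×2+1 = 1 → write 1
  1×2 = 2 → write 0 carry 1
  0×2+1 = 1 → write 1
  0×2 = 0 → write 0
  1×2 = 2 → write 0 carry 1
  0×2+1 = 1 → write 1
  1×2 = 2 → write 0 carry 1
  1×2+1 = 3 → write 1 carry 1
  1×2+1 = 3 → write 1 carry 1
  0×2+1 = 1 → write 1
  1×2 = 2 → write 0 carry 1
  1×2+1 = 3 → write 1 carry 1
  remaining carry: 1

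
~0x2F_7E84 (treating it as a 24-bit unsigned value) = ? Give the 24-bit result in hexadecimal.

0xD0817B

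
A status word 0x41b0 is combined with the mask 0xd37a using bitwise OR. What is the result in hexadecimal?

0xd3fa

OR each hex digit independently (no carries):
  4|d=d, 1|3=3, b|7=f, 0|a=a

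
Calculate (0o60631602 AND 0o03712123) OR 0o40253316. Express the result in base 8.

0o40653316

0o60631602 AND 0o03712123 = 0o00610002.
Then OR with 0o40253316.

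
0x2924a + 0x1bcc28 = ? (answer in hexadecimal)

0x1e5e72

Add column by column in base 16, right to left:
  a+8 = 2 carry 1
  4+2+1 = 7
  2+c = e
  9+c = 5 carry 1
  2+b+1 = e
  0+1 = 1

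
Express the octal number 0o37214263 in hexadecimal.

Each octal digit is 3 bits: 3=011 7=111 2=010 1=001 4=100 2=010 6=110 3=011.
Group the bits into nibbles: 0111 1101 0001 1000 1011 0011 → 7d18b3.

0x7d18b3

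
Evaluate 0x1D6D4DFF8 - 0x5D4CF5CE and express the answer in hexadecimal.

0x17987EA2A

Subtract column by column in base 16:
  8-E → A (borrow)
  F-C-1 → 2
  F-5 → A
  D-F → E (borrow)
  4-C-1 → 7 (borrow)
  D-4-1 → 8
  6-D → 9 (borrow)
  D-5-1 → 7
  1-0 → 1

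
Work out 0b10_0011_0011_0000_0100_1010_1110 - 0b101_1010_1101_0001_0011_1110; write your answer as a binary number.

0b1110110000011001101110000

Subtract column by column in base 2:
  0-0 → 0
  1-1 → 0
  1-1 → 0
  1-1 → 0
  0-1 → 1 (borrow)
  1-1-1 → 1 (borrow)
  0-0-1 → 1 (borrow)
  1-0-1 → 0
  0-1 → 1 (borrow)
  0-0-1 → 1 (borrow)
  1-0-1 → 0
  0-0 → 0
  0-1 → 1 (borrow)
  0-0-1 → 1 (borrow)
  0-1-1 → 0 (borrow)
  0-1-1 → 0 (borrow)
  1-0-1 → 0
  1-1 → 0
  0-0 → 0
  0-1 → 1 (borrow)
  1-1-1 → 1 (borrow)
  1-0-1 → 0
  0-1 → 1 (borrow)
  0-0-1 → 1 (borrow)
  0-0-1 → 1 (borrow)
  1-0-1 → 0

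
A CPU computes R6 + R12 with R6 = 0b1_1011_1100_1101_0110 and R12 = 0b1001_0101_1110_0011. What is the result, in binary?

0b100101001010111001

Add column by column in base 2, right to left:
  0+1 = 1
  1+1 = 0 carry 1
  1+0+1 = 0 carry 1
  0+0+1 = 1
  1+0 = 1
  0+1 = 1
  1+1 = 0 carry 1
  1+1+1 = 1 carry 1
  0+1+1 = 0 carry 1
  0+0+1 = 1
  1+1 = 0 carry 1
  1+0+1 = 0 carry 1
  1+1+1 = 1 carry 1
  1+0+1 = 0 carry 1
  0+0+1 = 1
  1+1 = 0 carry 1
  1+0+1 = 0 carry 1
  final carry 1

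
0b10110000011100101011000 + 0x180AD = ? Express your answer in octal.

0b10110000011100101011000 = 0o26034530 in octal.
0x180AD = 0o300255 in octal.
Add column by column in base 8, right to left:
  0+5 = 5
  3+5 = 0 carry 1
  5+2+1 = 0 carry 1
  4+0+1 = 5
  3+0 = 3
  0+3 = 3
  6+0 = 6
  2+0 = 2

0o26335005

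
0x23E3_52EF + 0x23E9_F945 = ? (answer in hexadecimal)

0x47CD4C34

Add column by column in base 16, right to left:
  F+5 = 4 carry 1
  E+4+1 = 3 carry 1
  2+9+1 = C
  5+F = 4 carry 1
  3+9+1 = D
  E+E = C carry 1
  3+3+1 = 7
  2+2 = 4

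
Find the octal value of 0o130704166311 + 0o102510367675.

Add column by column in base 8, right to left:
  1+5 = 6
  1+7 = 0 carry 1
  3+6+1 = 2 carry 1
  6+7+1 = 6 carry 1
  6+6+1 = 5 carry 1
  1+3+1 = 5
  4+0 = 4
  0+1 = 1
  7+5 = 4 carry 1
  0+2+1 = 3
  3+0 = 3
  1+1 = 2

0o233414556206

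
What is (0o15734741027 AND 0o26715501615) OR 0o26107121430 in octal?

0o15734741027 AND 0o26715501615 = 0o04714501005.
Then OR with 0o26107121430.

0o26717521435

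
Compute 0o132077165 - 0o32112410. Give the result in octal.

0o77764555

Subtract column by column in base 8:
  5-0 → 5
  6-1 → 5
  1-4 → 5 (borrow)
  7-2-1 → 4
  7-1 → 6
  0-1 → 7 (borrow)
  2-2-1 → 7 (borrow)
  3-3-1 → 7 (borrow)
  1-0-1 → 0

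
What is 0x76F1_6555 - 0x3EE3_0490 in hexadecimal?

Subtract column by column in base 16:
  5-0 → 5
  5-9 → C (borrow)
  5-4-1 → 0
  6-0 → 6
  1-3 → E (borrow)
  F-E-1 → 0
  6-E → 8 (borrow)
  7-3-1 → 3

0x380E60C5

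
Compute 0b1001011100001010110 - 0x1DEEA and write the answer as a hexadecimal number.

0x2D96C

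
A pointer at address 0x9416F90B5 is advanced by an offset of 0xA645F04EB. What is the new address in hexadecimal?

0x13A5CE95A0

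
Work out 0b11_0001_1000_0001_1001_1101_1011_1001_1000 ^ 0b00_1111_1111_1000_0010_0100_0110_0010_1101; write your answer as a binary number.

XOR bit by bit (1 where the bits differ):
  1100011000000110011101101110011000
^ 0011111111100000100100011000101101
= 1111100111100110111001110110110101

0b1111100111100110111001110110110101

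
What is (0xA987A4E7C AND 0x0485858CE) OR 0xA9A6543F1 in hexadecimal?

0xA987A4E7C AND 0x0485858CE = 0x00858484C.
Then OR with 0xA9A6543F1.

0xA9A7D4BFD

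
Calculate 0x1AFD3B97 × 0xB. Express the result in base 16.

Multiply each base-16 digit by 11, carrying:
  7×11 = 77 → write D carry 4
  9×11+4 = 103 → write 7 carry 6
  B×11+6 = 127 → write F carry 7
  3×11+7 = 40 → write 8 carry 2
  D×11+2 = 145 → write 1 carry 9
  F×11+9 = 174 → write E carry 10
  A×11+10 = 120 → write 8 carry 7
  1×11+7 = 18 → write 2 carry 1
  remaining carry: 1

0x128E18F7D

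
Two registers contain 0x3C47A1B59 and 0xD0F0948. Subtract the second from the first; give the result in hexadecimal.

Subtract column by column in base 16:
  9-8 → 1
  5-4 → 1
  B-9 → 2
  1-0 → 1
  A-F → B (borrow)
  7-0-1 → 6
  4-D → 7 (borrow)
  C-0-1 → B
  3-0 → 3

0x3B76B1211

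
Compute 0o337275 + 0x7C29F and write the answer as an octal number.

0x7C29F = 0o1741237 in octal.
Add column by column in base 8, right to left:
  5+7 = 4 carry 1
  7+3+1 = 3 carry 1
  2+2+1 = 5
  7+1 = 0 carry 1
  3+4+1 = 0 carry 1
  3+7+1 = 3 carry 1
  0+1+1 = 2

0o2300534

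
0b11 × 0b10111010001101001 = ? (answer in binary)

Multiply each base-2 digit by 3, carrying:
  1×3 = 3 → write 1 carry 1
  0×3+1 = 1 → write 1
  0×3 = 0 → write 0
  1×3 = 3 → write 1 carry 1
  0×3+1 = 1 → write 1
  1×3 = 3 → write 1 carry 1
  1×3+1 = 4 → write 0 carry 2
  0×3+2 = 2 → write 0 carry 1
  0×3+1 = 1 → write 1
  0×3 = 0 → write 0
  1×3 = 3 → write 1 carry 1
  0×3+1 = 1 → write 1
  1×3 = 3 → write 1 carry 1
  1×3+1 = 4 → write 0 carry 2
  1×3+2 = 5 → write 1 carry 2
  0×3+2 = 2 → write 0 carry 1
  1×3+1 = 4 → write 0 carry 2
  remaining carry: 10

0b1000101110100111011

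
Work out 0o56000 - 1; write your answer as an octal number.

0o55777

The trailing 3 digits are 0, so subtracting 1 borrows through: they become 7 and the next digit up decrements.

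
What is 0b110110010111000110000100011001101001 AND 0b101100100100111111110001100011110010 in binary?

0b100100000100000110000000000001100000

AND bit by bit (1 only where both bits are 1):
  110110010111000110000100011001101001
& 101100100100111111110001100011110010
= 100100000100000110000000000001100000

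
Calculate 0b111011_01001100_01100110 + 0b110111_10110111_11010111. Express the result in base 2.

0b11100110000010000111101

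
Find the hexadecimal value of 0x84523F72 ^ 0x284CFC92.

XOR each hex digit independently (no carries):
  8^2=A, 4^8=C, 5^4=1, 2^C=E, 3^F=C, F^C=3, 7^9=E, 2^2=0

0xAC1EC3E0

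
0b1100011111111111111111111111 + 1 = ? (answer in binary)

0b1100100000000000000000000000

The trailing 23 digits are 1 (max in base 2), so adding 1 cascades: they roll to 0 and the next digit up increments.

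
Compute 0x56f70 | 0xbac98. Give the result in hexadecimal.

OR each hex digit independently (no carries):
  5|b=f, 6|a=e, f|c=f, 7|9=f, 0|8=8

0xfeff8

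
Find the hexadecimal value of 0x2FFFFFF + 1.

0x3000000

The trailing 6 digits are F (max in base 16), so adding 1 cascades: they roll to 0 and the next digit up increments.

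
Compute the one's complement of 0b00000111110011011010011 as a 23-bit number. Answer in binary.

0b11111000001100100101100

Invert each bit: 00000111110011011010011 → 11111000001100100101100.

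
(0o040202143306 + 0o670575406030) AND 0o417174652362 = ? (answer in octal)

0o410174450322

Add column by column in base 8, right to left:
  6+0 = 6
  0+3 = 3
  3+0 = 3
  3+6 = 1 carry 1
  4+0+1 = 5
  1+4 = 5
  2+5 = 7
  0+7 = 7
  2+5 = 7
  0+0 = 0
  4+7 = 3 carry 1
  0+6+1 = 7
Sum = 0o730777551336; now AND with 0o417174652362:
  7&4=4, 3&1=1, 0&7=0, 7&1=1, 7&7=7, 7&4=4, 5&6=4, 5&5=5, 1&2=0, 3&3=3, 3&6=2, 6&2=2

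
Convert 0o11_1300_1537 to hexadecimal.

0x92c035f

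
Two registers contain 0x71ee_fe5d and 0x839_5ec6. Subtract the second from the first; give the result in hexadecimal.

0x69b59f97

Subtract column by column in base 16:
  d-6 → 7
  5-c → 9 (borrow)
  e-e-1 → f (borrow)
  f-5-1 → 9
  e-9 → 5
  e-3 → b
  1-8 → 9 (borrow)
  7-0-1 → 6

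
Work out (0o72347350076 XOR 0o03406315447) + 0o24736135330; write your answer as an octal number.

First 0o72347350076 XOR 0o03406315447 = 0o71741045431.
Add column by column in base 8, right to left:
  1+0 = 1
  3+3 = 6
  4+3 = 7
  5+5 = 2 carry 1
  4+3+1 = 0 carry 1
  0+1+1 = 2
  1+6 = 7
  4+3 = 7
  7+7 = 6 carry 1
  1+4+1 = 6
  7+2 = 1 carry 1
  final carry 1

0o116677202761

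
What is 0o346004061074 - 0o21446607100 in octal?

Subtract column by column in base 8:
  4-0 → 4
  7-0 → 7
  0-1 → 7 (borrow)
  1-7-1 → 1 (borrow)
  6-0-1 → 5
  0-6 → 2 (borrow)
  4-6-1 → 5 (borrow)
  0-4-1 → 3 (borrow)
  0-4-1 → 3 (borrow)
  6-1-1 → 4
  4-2 → 2
  3-0 → 3

0o324335251774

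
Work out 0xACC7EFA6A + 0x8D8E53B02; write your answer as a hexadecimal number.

Add column by column in base 16, right to left:
  A+2 = C
  6+0 = 6
  A+B = 5 carry 1
  F+3+1 = 3 carry 1
  E+5+1 = 4 carry 1
  7+E+1 = 6 carry 1
  C+8+1 = 5 carry 1
  C+D+1 = A carry 1
  A+8+1 = 3 carry 1
  final carry 1

0x13A564356C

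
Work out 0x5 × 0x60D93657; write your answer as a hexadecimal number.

0x1E43E0FB3

Multiply each base-16 digit by 5, carrying:
  7×5 = 35 → write 3 carry 2
  5×5+2 = 27 → write B carry 1
  6×5+1 = 31 → write F carry 1
  3×5+1 = 16 → write 0 carry 1
  9×5+1 = 46 → write E carry 2
  D×5+2 = 67 → write 3 carry 4
  0×5+4 = 4 → write 4
  6×5 = 30 → write E carry 1
  remaining carry: 1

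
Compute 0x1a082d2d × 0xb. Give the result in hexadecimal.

Multiply each base-16 digit by 11, carrying:
  d×11 = 143 → write f carry 8
  2×11+8 = 30 → write e carry 1
  d×11+1 = 144 → write 0 carry 9
  2×11+9 = 31 → write f carry 1
  8×11+1 = 89 → write 9 carry 5
  0×11+5 = 5 → write 5
  a×11 = 110 → write e carry 6
  1×11+6 = 17 → write 1 carry 1
  remaining carry: 1

0x11e59f0ef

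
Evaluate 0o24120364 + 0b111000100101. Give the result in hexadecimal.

0o24120364 = 0x50A0F4 in hexadecimal.
0b111000100101 = 0xE25 in hexadecimal.
Add column by column in base 16, right to left:
  4+5 = 9
  F+2 = 1 carry 1
  0+E+1 = F
  A+0 = A
  0+0 = 0
  5+0 = 5

0x50AF19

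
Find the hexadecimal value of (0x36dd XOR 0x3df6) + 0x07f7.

First 0x36dd XOR 0x3df6 = 0x0b2b.
Add column by column in base 16, right to left:
  b+7 = 2 carry 1
  2+f+1 = 2 carry 1
  b+7+1 = 3 carry 1
  final carry 1

0x1322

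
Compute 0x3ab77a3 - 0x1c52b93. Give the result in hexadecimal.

Subtract column by column in base 16:
  3-3 → 0
  a-9 → 1
  7-b → c (borrow)
  7-2-1 → 4
  b-5 → 6
  a-c → e (borrow)
  3-1-1 → 1

0x1e64c10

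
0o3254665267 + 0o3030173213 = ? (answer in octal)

Add column by column in base 8, right to left:
  7+3 = 2 carry 1
  6+1+1 = 0 carry 1
  2+2+1 = 5
  5+3 = 0 carry 1
  6+7+1 = 6 carry 1
  6+1+1 = 0 carry 1
  4+0+1 = 5
  5+3 = 0 carry 1
  2+0+1 = 3
  3+3 = 6

0o6305060502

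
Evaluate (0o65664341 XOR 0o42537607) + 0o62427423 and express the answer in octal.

0o112003171

First 0o65664341 XOR 0o42537607 = 0o27353546.
Add column by column in base 8, right to left:
  6+3 = 1 carry 1
  4+2+1 = 7
  5+4 = 1 carry 1
  3+7+1 = 3 carry 1
  5+2+1 = 0 carry 1
  3+4+1 = 0 carry 1
  7+2+1 = 2 carry 1
  2+6+1 = 1 carry 1
  final carry 1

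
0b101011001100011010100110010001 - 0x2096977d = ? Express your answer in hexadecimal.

0xa9b1214

0b101011001100011010100110010001 = 0x2b31a991 in hexadecimal.
Subtract column by column in base 16:
  1-d → 4 (borrow)
  9-7-1 → 1
  9-7 → 2
  a-9 → 1
  1-6 → b (borrow)
  3-9-1 → 9 (borrow)
  b-0-1 → a
  2-2 → 0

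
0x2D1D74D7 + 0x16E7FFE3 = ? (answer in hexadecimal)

0x440574BA

Add column by column in base 16, right to left:
  7+3 = A
  D+E = B carry 1
  4+F+1 = 4 carry 1
  7+F+1 = 7 carry 1
  D+7+1 = 5 carry 1
  1+E+1 = 0 carry 1
  D+6+1 = 4 carry 1
  2+1+1 = 4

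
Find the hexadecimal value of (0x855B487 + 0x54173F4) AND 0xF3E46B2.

Add column by column in base 16, right to left:
  7+4 = B
  8+F = 7 carry 1
  4+3+1 = 8
  B+7 = 2 carry 1
  5+1+1 = 7
  5+4 = 9
  8+5 = D
Sum = 0xD97287B; now AND with 0xF3E46B2:
  D&F=D, 9&3=1, 7&E=6, 2&4=0, 8&6=0, 7&B=3, B&2=2

0xD160032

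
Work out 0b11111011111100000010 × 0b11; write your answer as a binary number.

Multiply each base-2 digit by 3, carrying:
  0×3 = 0 → write 0
  1×3 = 3 → write 1 carry 1
  0×3+1 = 1 → write 1
  0×3 = 0 → write 0
  0×3 = 0 → write 0
  0×3 = 0 → write 0
  0×3 = 0 → write 0
  0×3 = 0 → write 0
  1×3 = 3 → write 1 carry 1
  1×3+1 = 4 → write 0 carry 2
  1×3+2 = 5 → write 1 carry 2
  1×3+2 = 5 → write 1 carry 2
  1×3+2 = 5 → write 1 carry 2
  1×3+2 = 5 → write 1 carry 2
  0×3+2 = 2 → write 0 carry 1
  1×3+1 = 4 → write 0 carry 2
  1×3+2 = 5 → write 1 carry 2
  1×3+2 = 5 → write 1 carry 2
  1×3+2 = 5 → write 1 carry 2
  1×3+2 = 5 → write 1 carry 2
  remaining carry: 10

0b1011110011110100000110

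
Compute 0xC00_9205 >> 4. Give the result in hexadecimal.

0xC00920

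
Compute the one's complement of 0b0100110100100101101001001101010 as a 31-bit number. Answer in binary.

0b1011001011011010010110110010101

Invert each bit: 0100110100100101101001001101010 → 1011001011011010010110110010101.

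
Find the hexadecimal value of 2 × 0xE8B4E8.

Multiply each base-16 digit by 2, carrying:
  8×2 = 16 → write 0 carry 1
  E×2+1 = 29 → write D carry 1
  4×2+1 = 9 → write 9
  B×2 = 22 → write 6 carry 1
  8×2+1 = 17 → write 1 carry 1
  E×2+1 = 29 → write D carry 1
  remaining carry: 1

0x1D169D0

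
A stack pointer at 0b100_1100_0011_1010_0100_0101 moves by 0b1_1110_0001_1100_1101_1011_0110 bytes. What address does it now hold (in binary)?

0b10001011100000011111111011

Add column by column in base 2, right to left:
  1+0 = 1
  0+1 = 1
  1+1 = 0 carry 1
  0+0+1 = 1
  0+1 = 1
  0+1 = 1
  1+0 = 1
  0+1 = 1
  0+1 = 1
  1+0 = 1
  0+1 = 1
  1+1 = 0 carry 1
  1+0+1 = 0 carry 1
  1+0+1 = 0 carry 1
  0+1+1 = 0 carry 1
  0+1+1 = 0 carry 1
  0+1+1 = 0 carry 1
  0+0+1 = 1
  1+0 = 1
  1+0 = 1
  0+0 = 0
  0+1 = 1
  1+1 = 0 carry 1
  0+1+1 = 0 carry 1
  0+1+1 = 0 carry 1
  final carry 1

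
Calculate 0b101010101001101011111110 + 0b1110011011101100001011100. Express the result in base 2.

0b10011110000111001101011010

Add column by column in base 2, right to left:
  0+0 = 0
  1+0 = 1
  1+1 = 0 carry 1
  1+1+1 = 1 carry 1
  1+1+1 = 1 carry 1
  1+0+1 = 0 carry 1
  1+1+1 = 1 carry 1
  1+0+1 = 0 carry 1
  0+0+1 = 1
  1+0 = 1
  0+0 = 0
  1+1 = 0 carry 1
  1+1+1 = 1 carry 1
  0+0+1 = 1
  0+1 = 1
  1+1 = 0 carry 1
  0+1+1 = 0 carry 1
  1+0+1 = 0 carry 1
  0+1+1 = 0 carry 1
  1+1+1 = 1 carry 1
  0+0+1 = 1
  1+0 = 1
  0+1 = 1
  1+1 = 0 carry 1
  0+1+1 = 0 carry 1
  final carry 1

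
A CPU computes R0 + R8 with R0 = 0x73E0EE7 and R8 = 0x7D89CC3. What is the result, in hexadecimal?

Add column by column in base 16, right to left:
  7+3 = A
  E+C = A carry 1
  E+C+1 = B carry 1
  0+9+1 = A
  E+8 = 6 carry 1
  3+D+1 = 1 carry 1
  7+7+1 = F

0xF16ABAA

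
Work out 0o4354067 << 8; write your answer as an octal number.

0o2166033400

8 bits is not a whole number of base-8 digits; in binary: 100011101100000110111 << 8 = 10001110110000011011100000000.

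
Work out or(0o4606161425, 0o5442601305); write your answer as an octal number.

0o5646761725

OR each oct digit independently (no carries):
  4|5=5, 6|4=6, 0|4=4, 6|2=6, 1|6=7, 6|0=6, 1|1=1, 4|3=7, 2|0=2, 5|5=5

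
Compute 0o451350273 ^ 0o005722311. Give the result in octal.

0o454472162

XOR each oct digit independently (no carries):
  4^0=4, 5^0=5, 1^5=4, 3^7=4, 5^2=7, 0^2=2, 2^3=1, 7^1=6, 3^1=2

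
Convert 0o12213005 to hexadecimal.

0x291605

Each octal digit is 3 bits: 1=001 2=010 2=010 1=001 3=011 0=000 0=000 5=101.
Group the bits into nibbles: 0010 1001 0001 0110 0000 0101 → 291605.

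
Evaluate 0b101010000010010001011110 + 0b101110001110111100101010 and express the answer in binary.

Add column by column in base 2, right to left:
  0+0 = 0
  1+1 = 0 carry 1
  1+0+1 = 0 carry 1
  1+1+1 = 1 carry 1
  1+0+1 = 0 carry 1
  0+1+1 = 0 carry 1
  1+0+1 = 0 carry 1
  0+0+1 = 1
  0+1 = 1
  0+1 = 1
  1+1 = 0 carry 1
  0+1+1 = 0 carry 1
  0+0+1 = 1
  1+1 = 0 carry 1
  0+1+1 = 0 carry 1
  0+1+1 = 0 carry 1
  0+0+1 = 1
  0+0 = 0
  0+0 = 0
  1+1 = 0 carry 1
  0+1+1 = 0 carry 1
  1+1+1 = 1 carry 1
  0+0+1 = 1
  1+1 = 0 carry 1
  final carry 1

0b1011000010001001110001000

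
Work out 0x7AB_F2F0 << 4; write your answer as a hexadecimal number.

0x7ABF2F00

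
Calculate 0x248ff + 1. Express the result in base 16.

The trailing 2 digits are F (max in base 16), so adding 1 cascades: they roll to 0 and the next digit up increments.

0x24900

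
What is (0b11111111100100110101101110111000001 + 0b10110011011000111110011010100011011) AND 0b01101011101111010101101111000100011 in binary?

0b100010101101010100001001000000000

Add column by column in base 2, right to left:
  1+1 = 0 carry 1
  0+1+1 = 0 carry 1
  0+0+1 = 1
  0+1 = 1
  0+1 = 1
  0+0 = 0
  1+0 = 1
  1+0 = 1
  1+1 = 0 carry 1
  0+0+1 = 1
  1+1 = 0 carry 1
  1+0+1 = 0 carry 1
  1+1+1 = 1 carry 1
  0+1+1 = 0 carry 1
  1+0+1 = 0 carry 1
  1+0+1 = 0 carry 1
  0+1+1 = 0 carry 1
  1+1+1 = 1 carry 1
  0+1+1 = 0 carry 1
  1+1+1 = 1 carry 1
  1+1+1 = 1 carry 1
  0+0+1 = 1
  0+0 = 0
  1+0 = 1
  0+1 = 1
  0+1 = 1
  1+0 = 1
  1+1 = 0 carry 1
  1+1+1 = 1 carry 1
  1+0+1 = 0 carry 1
  1+0+1 = 0 carry 1
  1+1+1 = 1 carry 1
  1+1+1 = 1 carry 1
  1+0+1 = 0 carry 1
  1+1+1 = 1 carry 1
  final carry 1
Sum = 0b110110010111101110100001001011011100; now AND with 0b01101011101111010101101111000100011:
  110110010111101110100001001011011100
& 001101011101111010101101111000100011
= 000100010101101010100001001000000000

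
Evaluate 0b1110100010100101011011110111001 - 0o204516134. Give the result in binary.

0b1110010010000000001101101011101

0o204516134 = 0b10000100101001110001011100 in binary.
Subtract column by column in base 2:
  1-0 → 1
  0-0 → 0
  0-1 → 1 (borrow)
  1-1-1 → 1 (borrow)
  1-1-1 → 1 (borrow)
  1-0-1 → 0
  0-1 → 1 (borrow)
  1-0-1 → 0
  1-0 → 1
  1-0 → 1
  1-1 → 0
  0-1 → 1 (borrow)
  1-1-1 → 1 (borrow)
  1-0-1 → 0
  0-0 → 0
  1-1 → 0
  0-0 → 0
  1-1 → 0
  0-0 → 0
  0-0 → 0
  1-1 → 0
  0-0 → 0
  1-0 → 1
  0-0 → 0
  0-0 → 0
  0-1 → 1 (borrow)
  1-0-1 → 0
  0-0 → 0
  1-0 → 1
  1-0 → 1
  1-0 → 1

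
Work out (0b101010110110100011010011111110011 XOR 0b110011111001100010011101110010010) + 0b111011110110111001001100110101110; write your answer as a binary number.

First 0b101010110110100011010011111110011 XOR 0b110011111001100010011101110010010 = 0b011001001111000001001110001100001.
Add column by column in base 2, right to left:
  1+0 = 1
  0+1 = 1
  0+1 = 1
  0+1 = 1
  0+0 = 0
  1+1 = 0 carry 1
  1+0+1 = 0 carry 1
  0+1+1 = 0 carry 1
  0+1+1 = 0 carry 1
  0+0+1 = 1
  1+0 = 1
  1+1 = 0 carry 1
  1+1+1 = 1 carry 1
  0+0+1 = 1
  0+0 = 0
  1+1 = 0 carry 1
  0+0+1 = 1
  0+0 = 0
  0+1 = 1
  0+1 = 1
  0+1 = 1
  1+0 = 1
  1+1 = 0 carry 1
  1+1+1 = 1 carry 1
  1+0+1 = 0 carry 1
  0+1+1 = 0 carry 1
  0+1+1 = 0 carry 1
  1+1+1 = 1 carry 1
  0+1+1 = 0 carry 1
  0+0+1 = 1
  1+1 = 0 carry 1
  1+1+1 = 1 carry 1
  0+1+1 = 0 carry 1
  final carry 1

0b1010101000101111010011011000001111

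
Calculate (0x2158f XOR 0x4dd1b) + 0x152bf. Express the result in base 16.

First 0x2158f XOR 0x4dd1b = 0x6c894.
Add column by column in base 16, right to left:
  4+f = 3 carry 1
  9+b+1 = 5 carry 1
  8+2+1 = b
  c+5 = 1 carry 1
  6+1+1 = 8

0x81b53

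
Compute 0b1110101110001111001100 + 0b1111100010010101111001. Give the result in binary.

0b11110010000100101000101

Add column by column in base 2, right to left:
  0+1 = 1
  0+0 = 0
  1+0 = 1
  1+1 = 0 carry 1
  0+1+1 = 0 carry 1
  0+1+1 = 0 carry 1
  1+1+1 = 1 carry 1
  1+0+1 = 0 carry 1
  1+1+1 = 1 carry 1
  1+0+1 = 0 carry 1
  0+1+1 = 0 carry 1
  0+0+1 = 1
  0+0 = 0
  1+1 = 0 carry 1
  1+0+1 = 0 carry 1
  1+0+1 = 0 carry 1
  0+0+1 = 1
  1+1 = 0 carry 1
  0+1+1 = 0 carry 1
  1+1+1 = 1 carry 1
  1+1+1 = 1 carry 1
  1+1+1 = 1 carry 1
  final carry 1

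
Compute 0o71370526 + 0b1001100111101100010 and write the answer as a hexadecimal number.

0xEAC0B8

0o71370526 = 0xE5F156 in hexadecimal.
0b1001100111101100010 = 0x4CF62 in hexadecimal.
Add column by column in base 16, right to left:
  6+2 = 8
  5+6 = B
  1+F = 0 carry 1
  F+C+1 = C carry 1
  5+4+1 = A
  E+0 = E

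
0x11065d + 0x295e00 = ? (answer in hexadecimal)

Add column by column in base 16, right to left:
  d+0 = d
  5+0 = 5
  6+e = 4 carry 1
  0+5+1 = 6
  1+9 = a
  1+2 = 3

0x3a645d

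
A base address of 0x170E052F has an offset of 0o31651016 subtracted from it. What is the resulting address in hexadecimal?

0o31651016 = 0x67520E in hexadecimal.
Subtract column by column in base 16:
  F-E → 1
  2-0 → 2
  5-2 → 3
  0-5 → B (borrow)
  E-7-1 → 6
  0-6 → A (borrow)
  7-0-1 → 6
  1-0 → 1

0x16A6B321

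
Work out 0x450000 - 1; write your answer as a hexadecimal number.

The trailing 4 digits are 0, so subtracting 1 borrows through: they become F and the next digit up decrements.

0x44ffff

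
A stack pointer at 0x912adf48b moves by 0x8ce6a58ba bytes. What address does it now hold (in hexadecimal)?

0x11e1184d45

Add column by column in base 16, right to left:
  b+a = 5 carry 1
  8+b+1 = 4 carry 1
  4+8+1 = d
  f+5 = 4 carry 1
  d+a+1 = 8 carry 1
  a+6+1 = 1 carry 1
  2+e+1 = 1 carry 1
  1+c+1 = e
  9+8 = 1 carry 1
  final carry 1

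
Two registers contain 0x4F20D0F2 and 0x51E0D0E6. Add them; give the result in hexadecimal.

0xA101A1D8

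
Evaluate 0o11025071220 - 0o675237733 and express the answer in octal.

Subtract column by column in base 8:
  0-3 → 5 (borrow)
  2-3-1 → 6 (borrow)
  2-7-1 → 2 (borrow)
  1-7-1 → 1 (borrow)
  7-3-1 → 3
  0-2 → 6 (borrow)
  5-5-1 → 7 (borrow)
  2-7-1 → 2 (borrow)
  0-6-1 → 1 (borrow)
  1-0-1 → 0
  1-0 → 1

0o10127631265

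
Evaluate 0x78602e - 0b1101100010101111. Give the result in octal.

0o35703577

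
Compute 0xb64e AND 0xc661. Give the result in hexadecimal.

0x8640

AND each hex digit independently (no carries):
  b&c=8, 6&6=6, 4&6=4, e&1=0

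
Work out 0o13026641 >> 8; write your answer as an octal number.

0o26055

8 bits is not a whole number of base-8 digits; in binary: 1011000010110110100001 >> 8 = 10110000101101.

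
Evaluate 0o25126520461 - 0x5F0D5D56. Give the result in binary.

0o25126520461 = 0b10101001010110101010000100110001 in binary.
0x5F0D5D56 = 0b1011111000011010101110101010110 in binary.
Subtract column by column in base 2:
  1-0 → 1
  0-1 → 1 (borrow)
  0-1-1 → 0 (borrow)
  0-0-1 → 1 (borrow)
  1-1-1 → 1 (borrow)
  1-0-1 → 0
  0-1 → 1 (borrow)
  0-0-1 → 1 (borrow)
  1-1-1 → 1 (borrow)
  0-0-1 → 1 (borrow)
  0-1-1 → 0 (borrow)
  0-1-1 → 0 (borrow)
  0-1-1 → 0 (borrow)
  1-0-1 → 0
  0-1 → 1 (borrow)
  1-0-1 → 0
  0-1 → 1 (borrow)
  1-0-1 → 0
  0-1 → 1 (borrow)
  1-1-1 → 1 (borrow)
  1-0-1 → 0
  0-0 → 0
  1-0 → 1
  0-0 → 0
  1-1 → 0
  0-1 → 1 (borrow)
  0-1-1 → 0 (borrow)
  1-1-1 → 1 (borrow)
  0-1-1 → 0 (borrow)
  1-0-1 → 0
  0-1 → 1 (borrow)
  1-0-1 → 0

0b1001010010011010100001111011011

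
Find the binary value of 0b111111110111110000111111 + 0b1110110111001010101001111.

0b10110110110001000110001110

Add column by column in base 2, right to left:
  1+1 = 0 carry 1
  1+1+1 = 1 carry 1
  1+1+1 = 1 carry 1
  1+1+1 = 1 carry 1
  1+0+1 = 0 carry 1
  1+0+1 = 0 carry 1
  0+1+1 = 0 carry 1
  0+0+1 = 1
  0+1 = 1
  0+0 = 0
  1+1 = 0 carry 1
  1+0+1 = 0 carry 1
  1+1+1 = 1 carry 1
  1+0+1 = 0 carry 1
  1+0+1 = 0 carry 1
  0+1+1 = 0 carry 1
  1+1+1 = 1 carry 1
  1+1+1 = 1 carry 1
  1+0+1 = 0 carry 1
  1+1+1 = 1 carry 1
  1+1+1 = 1 carry 1
  1+0+1 = 0 carry 1
  1+1+1 = 1 carry 1
  1+1+1 = 1 carry 1
  0+1+1 = 0 carry 1
  final carry 1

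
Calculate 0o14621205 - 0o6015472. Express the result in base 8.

0o6603513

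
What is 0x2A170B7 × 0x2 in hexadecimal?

Multiply each base-16 digit by 2, carrying:
  7×2 = 14 → write E
  B×2 = 22 → write 6 carry 1
  0×2+1 = 1 → write 1
  7×2 = 14 → write E
  1×2 = 2 → write 2
  A×2 = 20 → write 4 carry 1
  2×2+1 = 5 → write 5

0x542E16E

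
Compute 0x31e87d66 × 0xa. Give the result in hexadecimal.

0x1f314e5fc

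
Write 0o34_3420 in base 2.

0b11100011100010000

Each octal digit is 3 bits: 3=011 4=100 3=011 4=100 2=010 0=000.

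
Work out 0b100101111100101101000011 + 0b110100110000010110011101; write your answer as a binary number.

0b1011010101101000011100000

Add column by column in base 2, right to left:
  1+1 = 0 carry 1
  1+0+1 = 0 carry 1
  0+1+1 = 0 carry 1
  0+1+1 = 0 carry 1
  0+1+1 = 0 carry 1
  0+0+1 = 1
  1+0 = 1
  0+1 = 1
  1+1 = 0 carry 1
  1+0+1 = 0 carry 1
  0+1+1 = 0 carry 1
  1+0+1 = 0 carry 1
  0+0+1 = 1
  0+0 = 0
  1+0 = 1
  1+0 = 1
  1+1 = 0 carry 1
  1+1+1 = 1 carry 1
  1+0+1 = 0 carry 1
  0+0+1 = 1
  1+1 = 0 carry 1
  0+0+1 = 1
  0+1 = 1
  1+1 = 0 carry 1
  final carry 1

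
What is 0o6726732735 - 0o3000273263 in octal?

0o3726437452

Subtract column by column in base 8:
  5-3 → 2
  3-6 → 5 (borrow)
  7-2-1 → 4
  2-3 → 7 (borrow)
  3-7-1 → 3 (borrow)
  7-2-1 → 4
  6-0 → 6
  2-0 → 2
  7-0 → 7
  6-3 → 3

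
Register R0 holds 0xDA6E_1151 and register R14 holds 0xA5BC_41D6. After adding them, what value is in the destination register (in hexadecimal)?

0x1802A5327

Add column by column in base 16, right to left:
  1+6 = 7
  5+D = 2 carry 1
  1+1+1 = 3
  1+4 = 5
  E+C = A carry 1
  6+B+1 = 2 carry 1
  A+5+1 = 0 carry 1
  D+A+1 = 8 carry 1
  final carry 1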